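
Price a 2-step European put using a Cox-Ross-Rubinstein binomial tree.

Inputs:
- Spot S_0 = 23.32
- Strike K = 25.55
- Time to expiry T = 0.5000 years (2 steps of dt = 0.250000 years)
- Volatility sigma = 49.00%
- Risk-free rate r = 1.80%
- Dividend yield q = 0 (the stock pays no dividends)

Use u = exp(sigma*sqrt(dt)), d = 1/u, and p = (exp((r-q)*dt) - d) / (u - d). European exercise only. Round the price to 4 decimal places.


dt = T/N = 0.250000
u = exp(sigma*sqrt(dt)) = 1.277621; d = 1/u = 0.782705
p = (exp((r-q)*dt) - d) / (u - d) = 0.448167
Discount per step: exp(-r*dt) = 0.995510
Stock lattice S(k, i) with i counting down-moves:
  k=0: S(0,0) = 23.3200
  k=1: S(1,0) = 29.7941; S(1,1) = 18.2527
  k=2: S(2,0) = 38.0656; S(2,1) = 23.3200; S(2,2) = 14.2864
Terminal payoffs V(N, i) = max(K - S_T, 0):
  V(2,0) = 0.000000; V(2,1) = 2.230000; V(2,2) = 11.263552
Backward induction: V(k, i) = exp(-r*dt) * [p * V(k+1, i) + (1-p) * V(k+1, i+1)].
  V(1,0) = exp(-r*dt) * [p*0.000000 + (1-p)*2.230000] = 1.225061
  V(1,1) = exp(-r*dt) * [p*2.230000 + (1-p)*11.263552] = 7.182613
  V(0,0) = exp(-r*dt) * [p*1.225061 + (1-p)*7.182613] = 4.492371

Answer: Price = V(0,0) = 4.4924


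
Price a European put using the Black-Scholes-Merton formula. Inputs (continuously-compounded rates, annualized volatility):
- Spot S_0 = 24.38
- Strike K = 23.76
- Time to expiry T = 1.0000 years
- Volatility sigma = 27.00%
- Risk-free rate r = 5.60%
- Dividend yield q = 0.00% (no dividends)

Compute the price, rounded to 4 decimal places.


d1 = (ln(S/K) + (r - q + 0.5*sigma^2) * T) / (sigma * sqrt(T)) = 0.43781344
d2 = d1 - sigma * sqrt(T) = 0.16781344
exp(-rT) = 0.94553914; exp(-qT) = 1.00000000
P = K * exp(-rT) * N(-d2) - S_0 * exp(-qT) * N(-d1)
N(-d1) = 0.33076076; N(-d2) = 0.43336502
P = 23.7600 * 0.94553914 * 0.43336502 - 24.3800 * 1.00000000 * 0.33076076 = 1.6720

Answer: Price = 1.6720


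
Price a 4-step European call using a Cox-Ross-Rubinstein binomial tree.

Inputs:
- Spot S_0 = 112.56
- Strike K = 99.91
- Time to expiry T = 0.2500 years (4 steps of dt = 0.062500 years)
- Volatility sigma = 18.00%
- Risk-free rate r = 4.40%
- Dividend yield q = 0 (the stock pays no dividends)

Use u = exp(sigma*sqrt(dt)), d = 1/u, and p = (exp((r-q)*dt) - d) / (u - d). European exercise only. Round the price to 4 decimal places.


dt = T/N = 0.062500
u = exp(sigma*sqrt(dt)) = 1.046028; d = 1/u = 0.955997
p = (exp((r-q)*dt) - d) / (u - d) = 0.519339
Discount per step: exp(-r*dt) = 0.997254
Stock lattice S(k, i) with i counting down-moves:
  k=0: S(0,0) = 112.5600
  k=1: S(1,0) = 117.7409; S(1,1) = 107.6071
  k=2: S(2,0) = 123.1603; S(2,1) = 112.5600; S(2,2) = 102.8721
  k=3: S(3,0) = 128.8291; S(3,1) = 117.7409; S(3,2) = 107.6071; S(3,3) = 98.3455
  k=4: S(4,0) = 134.7588; S(4,1) = 123.1603; S(4,2) = 112.5600; S(4,3) = 102.8721; S(4,4) = 94.0180
Terminal payoffs V(N, i) = max(S_T - K, 0):
  V(4,0) = 34.848786; V(4,1) = 23.250257; V(4,2) = 12.650000; V(4,3) = 2.962094; V(4,4) = 0.000000
Backward induction: V(k, i) = exp(-r*dt) * [p * V(k+1, i) + (1-p) * V(k+1, i+1)].
  V(3,0) = exp(-r*dt) * [p*34.848786 + (1-p)*23.250257] = 29.193436
  V(3,1) = exp(-r*dt) * [p*23.250257 + (1-p)*12.650000] = 18.105271
  V(3,2) = exp(-r*dt) * [p*12.650000 + (1-p)*2.962094] = 7.971452
  V(3,3) = exp(-r*dt) * [p*2.962094 + (1-p)*0.000000] = 1.534107
  V(2,0) = exp(-r*dt) * [p*29.193436 + (1-p)*18.105271] = 23.798254
  V(2,1) = exp(-r*dt) * [p*18.105271 + (1-p)*7.971452] = 13.197997
  V(2,2) = exp(-r*dt) * [p*7.971452 + (1-p)*1.534107] = 4.863878
  V(1,0) = exp(-r*dt) * [p*23.798254 + (1-p)*13.197997] = 18.651763
  V(1,1) = exp(-r*dt) * [p*13.197997 + (1-p)*4.863878] = 9.166869
  V(0,0) = exp(-r*dt) * [p*18.651763 + (1-p)*9.166869] = 14.054044

Answer: Price = V(0,0) = 14.0540


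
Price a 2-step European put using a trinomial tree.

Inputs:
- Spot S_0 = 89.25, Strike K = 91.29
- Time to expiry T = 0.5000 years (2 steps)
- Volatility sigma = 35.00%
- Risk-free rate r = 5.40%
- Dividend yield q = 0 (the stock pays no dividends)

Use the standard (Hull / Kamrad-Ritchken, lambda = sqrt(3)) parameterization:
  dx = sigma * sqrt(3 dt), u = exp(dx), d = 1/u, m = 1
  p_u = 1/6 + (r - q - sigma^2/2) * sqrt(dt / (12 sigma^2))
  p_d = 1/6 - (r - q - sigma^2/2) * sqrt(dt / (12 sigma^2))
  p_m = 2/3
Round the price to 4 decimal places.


Answer: Price = V(0,0) = 7.7743

Derivation:
dt = T/N = 0.250000; dx = sigma*sqrt(3*dt) = 0.303109
u = exp(dx) = 1.354062; d = 1/u = 0.738519
p_u = 0.163677, p_m = 0.666667, p_d = 0.169657
Discount per step: exp(-r*dt) = 0.986591
Stock lattice S(k, j) with j the centered position index:
  k=0: S(0,+0) = 89.2500
  k=1: S(1,-1) = 65.9128; S(1,+0) = 89.2500; S(1,+1) = 120.8500
  k=2: S(2,-2) = 48.6778; S(2,-1) = 65.9128; S(2,+0) = 89.2500; S(2,+1) = 120.8500; S(2,+2) = 163.6384
Terminal payoffs V(N, j) = max(K - S_T, 0):
  V(2,-2) = 42.612173; V(2,-1) = 25.377208; V(2,+0) = 2.040000; V(2,+1) = 0.000000; V(2,+2) = 0.000000
Backward induction: V(k, j) = exp(-r*dt) * [p_u * V(k+1, j+1) + p_m * V(k+1, j) + p_d * V(k+1, j-1)]
  V(1,-1) = exp(-r*dt) * [p_u*2.040000 + p_m*25.377208 + p_d*42.612173] = 24.153193
  V(1,+0) = exp(-r*dt) * [p_u*0.000000 + p_m*2.040000 + p_d*25.377208] = 5.589440
  V(1,+1) = exp(-r*dt) * [p_u*0.000000 + p_m*0.000000 + p_d*2.040000] = 0.341458
  V(0,+0) = exp(-r*dt) * [p_u*0.341458 + p_m*5.589440 + p_d*24.153193] = 7.774264


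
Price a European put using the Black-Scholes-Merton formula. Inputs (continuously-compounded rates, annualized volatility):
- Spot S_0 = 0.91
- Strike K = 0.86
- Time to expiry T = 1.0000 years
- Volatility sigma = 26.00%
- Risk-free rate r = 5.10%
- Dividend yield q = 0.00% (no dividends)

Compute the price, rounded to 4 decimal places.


Answer: Price = 0.0504

Derivation:
d1 = (ln(S/K) + (r - q + 0.5*sigma^2) * T) / (sigma * sqrt(T)) = 0.54350850
d2 = d1 - sigma * sqrt(T) = 0.28350850
exp(-rT) = 0.95027867; exp(-qT) = 1.00000000
P = K * exp(-rT) * N(-d2) - S_0 * exp(-qT) * N(-d1)
N(-d1) = 0.29338987; N(-d2) = 0.38839353
P = 0.8600 * 0.95027867 * 0.38839353 - 0.9100 * 1.00000000 * 0.29338987 = 0.0504


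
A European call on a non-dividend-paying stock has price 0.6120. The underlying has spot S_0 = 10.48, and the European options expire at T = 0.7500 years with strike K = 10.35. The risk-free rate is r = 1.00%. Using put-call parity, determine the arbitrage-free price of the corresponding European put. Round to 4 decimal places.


Put-call parity: C - P = S_0 * exp(-qT) - K * exp(-rT).
S_0 * exp(-qT) = 10.4800 * 1.00000000 = 10.48000000
K * exp(-rT) = 10.3500 * 0.99252805 = 10.27266537
P = C - S*exp(-qT) + K*exp(-rT)
P = 0.6120 - 10.48000000 + 10.27266537 = 0.4047

Answer: Put price = 0.4047


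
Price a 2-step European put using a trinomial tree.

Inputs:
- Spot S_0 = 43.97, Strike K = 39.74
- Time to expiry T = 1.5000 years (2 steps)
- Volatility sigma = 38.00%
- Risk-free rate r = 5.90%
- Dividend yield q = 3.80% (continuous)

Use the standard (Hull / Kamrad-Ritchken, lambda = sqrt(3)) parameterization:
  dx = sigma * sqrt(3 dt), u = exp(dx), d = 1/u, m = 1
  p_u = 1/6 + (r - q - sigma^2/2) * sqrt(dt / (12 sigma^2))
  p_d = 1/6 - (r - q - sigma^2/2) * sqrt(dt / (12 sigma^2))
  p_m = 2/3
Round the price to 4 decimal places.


Answer: Price = V(0,0) = 4.5802

Derivation:
dt = T/N = 0.750000; dx = sigma*sqrt(3*dt) = 0.570000
u = exp(dx) = 1.768267; d = 1/u = 0.565525
p_u = 0.132982, p_m = 0.666667, p_d = 0.200351
Discount per step: exp(-r*dt) = 0.956715
Stock lattice S(k, j) with j the centered position index:
  k=0: S(0,+0) = 43.9700
  k=1: S(1,-1) = 24.8662; S(1,+0) = 43.9700; S(1,+1) = 77.7507
  k=2: S(2,-2) = 14.0624; S(2,-1) = 24.8662; S(2,+0) = 43.9700; S(2,+1) = 77.7507; S(2,+2) = 137.4840
Terminal payoffs V(N, j) = max(K - S_T, 0):
  V(2,-2) = 25.677558; V(2,-1) = 14.873846; V(2,+0) = 0.000000; V(2,+1) = 0.000000; V(2,+2) = 0.000000
Backward induction: V(k, j) = exp(-r*dt) * [p_u * V(k+1, j+1) + p_m * V(k+1, j) + p_d * V(k+1, j-1)]
  V(1,-1) = exp(-r*dt) * [p_u*0.000000 + p_m*14.873846 + p_d*25.677558] = 14.408525
  V(1,+0) = exp(-r*dt) * [p_u*0.000000 + p_m*0.000000 + p_d*14.873846] = 2.850999
  V(1,+1) = exp(-r*dt) * [p_u*0.000000 + p_m*0.000000 + p_d*0.000000] = 0.000000
  V(0,+0) = exp(-r*dt) * [p_u*0.000000 + p_m*2.850999 + p_d*14.408525] = 4.580201


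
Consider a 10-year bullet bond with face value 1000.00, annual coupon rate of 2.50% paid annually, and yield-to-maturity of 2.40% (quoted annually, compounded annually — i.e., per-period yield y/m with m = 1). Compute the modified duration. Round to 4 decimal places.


Coupon per period c = face * coupon_rate / m = 25.000000
Periods per year m = 1; per-period yield y/m = 0.024000
Number of cashflows N = 10
Cashflows (t years, CF_t, discount factor 1/(1+y/m)^(m*t), PV):
  t = 1.0000: CF_t = 25.000000, DF = 0.976562, PV = 24.414062
  t = 2.0000: CF_t = 25.000000, DF = 0.953674, PV = 23.841858
  t = 3.0000: CF_t = 25.000000, DF = 0.931323, PV = 23.283064
  t = 4.0000: CF_t = 25.000000, DF = 0.909495, PV = 22.737368
  t = 5.0000: CF_t = 25.000000, DF = 0.888178, PV = 22.204460
  t = 6.0000: CF_t = 25.000000, DF = 0.867362, PV = 21.684043
  t = 7.0000: CF_t = 25.000000, DF = 0.847033, PV = 21.175824
  t = 8.0000: CF_t = 25.000000, DF = 0.827181, PV = 20.679515
  t = 9.0000: CF_t = 25.000000, DF = 0.807794, PV = 20.194839
  t = 10.0000: CF_t = 1025.000000, DF = 0.788861, PV = 808.582428
Price P = sum_t PV_t = 1008.797462
First compute Macaulay numerator sum_t t * PV_t:
  t * PV_t at t = 1.0000: 24.414062
  t * PV_t at t = 2.0000: 47.683716
  t * PV_t at t = 3.0000: 69.849193
  t * PV_t at t = 4.0000: 90.949470
  t * PV_t at t = 5.0000: 111.022302
  t * PV_t at t = 6.0000: 130.104261
  t * PV_t at t = 7.0000: 148.230766
  t * PV_t at t = 8.0000: 165.436123
  t * PV_t at t = 9.0000: 181.753553
  t * PV_t at t = 10.0000: 8085.824279
Macaulay duration D = 9055.267724 / 1008.797462 = 8.976299
Modified duration = D / (1 + y/m) = 8.976299 / (1 + 0.024000) = 8.765917

Answer: Modified duration = 8.7659


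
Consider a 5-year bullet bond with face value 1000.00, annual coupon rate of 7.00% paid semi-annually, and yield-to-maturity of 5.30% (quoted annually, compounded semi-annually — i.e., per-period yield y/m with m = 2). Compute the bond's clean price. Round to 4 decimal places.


Answer: Price = 1073.8192

Derivation:
Coupon per period c = face * coupon_rate / m = 35.000000
Periods per year m = 2; per-period yield y/m = 0.026500
Number of cashflows N = 10
Cashflows (t years, CF_t, discount factor 1/(1+y/m)^(m*t), PV):
  t = 0.5000: CF_t = 35.000000, DF = 0.974184, PV = 34.096444
  t = 1.0000: CF_t = 35.000000, DF = 0.949035, PV = 33.216215
  t = 1.5000: CF_t = 35.000000, DF = 0.924535, PV = 32.358709
  t = 2.0000: CF_t = 35.000000, DF = 0.900667, PV = 31.523340
  t = 2.5000: CF_t = 35.000000, DF = 0.877415, PV = 30.709538
  t = 3.0000: CF_t = 35.000000, DF = 0.854764, PV = 29.916744
  t = 3.5000: CF_t = 35.000000, DF = 0.832698, PV = 29.144417
  t = 4.0000: CF_t = 35.000000, DF = 0.811201, PV = 28.392028
  t = 4.5000: CF_t = 35.000000, DF = 0.790259, PV = 27.659063
  t = 5.0000: CF_t = 1035.000000, DF = 0.769858, PV = 796.802729
Price P = sum_t PV_t = 1073.819225


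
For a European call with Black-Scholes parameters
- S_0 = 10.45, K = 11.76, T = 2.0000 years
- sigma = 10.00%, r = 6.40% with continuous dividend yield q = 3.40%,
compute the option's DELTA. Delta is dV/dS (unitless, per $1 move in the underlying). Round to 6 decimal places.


d1 = -0.3401322497; d2 = -0.4815536060
phi(d1) = 0.3765202280; exp(-qT) = 0.9342604736; exp(-rT) = 0.8798533791
N(d1) = 0.3668784681
Delta = exp(-qT) * N(d1) = 0.9342604736 * 0.3668784681 = 0.342760

Answer: Delta = 0.342760


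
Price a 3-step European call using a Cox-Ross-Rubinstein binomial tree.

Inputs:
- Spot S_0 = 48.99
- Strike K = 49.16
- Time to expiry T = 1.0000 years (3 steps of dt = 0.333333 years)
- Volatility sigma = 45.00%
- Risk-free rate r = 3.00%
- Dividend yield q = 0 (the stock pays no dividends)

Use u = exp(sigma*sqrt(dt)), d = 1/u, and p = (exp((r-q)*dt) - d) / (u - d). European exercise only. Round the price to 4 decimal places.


dt = T/N = 0.333333
u = exp(sigma*sqrt(dt)) = 1.296681; d = 1/u = 0.771200
p = (exp((r-q)*dt) - d) / (u - d) = 0.454537
Discount per step: exp(-r*dt) = 0.990050
Stock lattice S(k, i) with i counting down-moves:
  k=0: S(0,0) = 48.9900
  k=1: S(1,0) = 63.5244; S(1,1) = 37.7811
  k=2: S(2,0) = 82.3708; S(2,1) = 48.9900; S(2,2) = 29.1368
  k=3: S(3,0) = 106.8087; S(3,1) = 63.5244; S(3,2) = 37.7811; S(3,3) = 22.4703
Terminal payoffs V(N, i) = max(S_T - K, 0):
  V(3,0) = 57.648665; V(3,1) = 14.364383; V(3,2) = 0.000000; V(3,3) = 0.000000
Backward induction: V(k, i) = exp(-r*dt) * [p * V(k+1, i) + (1-p) * V(k+1, i+1)].
  V(2,0) = exp(-r*dt) * [p*57.648665 + (1-p)*14.364383] = 33.699986
  V(2,1) = exp(-r*dt) * [p*14.364383 + (1-p)*0.000000] = 6.464173
  V(2,2) = exp(-r*dt) * [p*0.000000 + (1-p)*0.000000] = 0.000000
  V(1,0) = exp(-r*dt) * [p*33.699986 + (1-p)*6.464173] = 18.656349
  V(1,1) = exp(-r*dt) * [p*6.464173 + (1-p)*0.000000] = 2.908968
  V(0,0) = exp(-r*dt) * [p*18.656349 + (1-p)*2.908968] = 9.966564

Answer: Price = V(0,0) = 9.9666


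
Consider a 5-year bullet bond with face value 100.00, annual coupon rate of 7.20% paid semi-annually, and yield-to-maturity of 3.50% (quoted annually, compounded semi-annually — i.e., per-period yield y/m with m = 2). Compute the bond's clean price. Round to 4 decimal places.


Coupon per period c = face * coupon_rate / m = 3.600000
Periods per year m = 2; per-period yield y/m = 0.017500
Number of cashflows N = 10
Cashflows (t years, CF_t, discount factor 1/(1+y/m)^(m*t), PV):
  t = 0.5000: CF_t = 3.600000, DF = 0.982801, PV = 3.538084
  t = 1.0000: CF_t = 3.600000, DF = 0.965898, PV = 3.477232
  t = 1.5000: CF_t = 3.600000, DF = 0.949285, PV = 3.417427
  t = 2.0000: CF_t = 3.600000, DF = 0.932959, PV = 3.358651
  t = 2.5000: CF_t = 3.600000, DF = 0.916913, PV = 3.300885
  t = 3.0000: CF_t = 3.600000, DF = 0.901143, PV = 3.244113
  t = 3.5000: CF_t = 3.600000, DF = 0.885644, PV = 3.188318
  t = 4.0000: CF_t = 3.600000, DF = 0.870412, PV = 3.133482
  t = 4.5000: CF_t = 3.600000, DF = 0.855441, PV = 3.079589
  t = 5.0000: CF_t = 103.600000, DF = 0.840729, PV = 87.099483
Price P = sum_t PV_t = 116.837262

Answer: Price = 116.8373


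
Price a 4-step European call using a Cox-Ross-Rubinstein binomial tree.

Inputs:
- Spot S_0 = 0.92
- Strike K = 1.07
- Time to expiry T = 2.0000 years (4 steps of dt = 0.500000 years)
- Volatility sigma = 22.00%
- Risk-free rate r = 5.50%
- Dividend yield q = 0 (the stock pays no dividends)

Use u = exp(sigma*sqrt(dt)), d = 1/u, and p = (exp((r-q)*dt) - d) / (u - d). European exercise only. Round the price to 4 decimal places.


dt = T/N = 0.500000
u = exp(sigma*sqrt(dt)) = 1.168316; d = 1/u = 0.855933
p = (exp((r-q)*dt) - d) / (u - d) = 0.550442
Discount per step: exp(-r*dt) = 0.972875
Stock lattice S(k, i) with i counting down-moves:
  k=0: S(0,0) = 0.9200
  k=1: S(1,0) = 1.0749; S(1,1) = 0.7875
  k=2: S(2,0) = 1.2558; S(2,1) = 0.9200; S(2,2) = 0.6740
  k=3: S(3,0) = 1.4671; S(3,1) = 1.0749; S(3,2) = 0.7875; S(3,3) = 0.5769
  k=4: S(4,0) = 1.7141; S(4,1) = 1.2558; S(4,2) = 0.9200; S(4,3) = 0.6740; S(4,4) = 0.4938
Terminal payoffs V(N, i) = max(S_T - K, 0):
  V(4,0) = 0.644073; V(4,1) = 0.185766; V(4,2) = 0.000000; V(4,3) = 0.000000; V(4,4) = 0.000000
Backward induction: V(k, i) = exp(-r*dt) * [p * V(k+1, i) + (1-p) * V(k+1, i+1)].
  V(3,0) = exp(-r*dt) * [p*0.644073 + (1-p)*0.185766] = 0.426155
  V(3,1) = exp(-r*dt) * [p*0.185766 + (1-p)*0.000000] = 0.099479
  V(3,2) = exp(-r*dt) * [p*0.000000 + (1-p)*0.000000] = 0.000000
  V(3,3) = exp(-r*dt) * [p*0.000000 + (1-p)*0.000000] = 0.000000
  V(2,0) = exp(-r*dt) * [p*0.426155 + (1-p)*0.099479] = 0.271719
  V(2,1) = exp(-r*dt) * [p*0.099479 + (1-p)*0.000000] = 0.053272
  V(2,2) = exp(-r*dt) * [p*0.000000 + (1-p)*0.000000] = 0.000000
  V(1,0) = exp(-r*dt) * [p*0.271719 + (1-p)*0.053272] = 0.168808
  V(1,1) = exp(-r*dt) * [p*0.053272 + (1-p)*0.000000] = 0.028528
  V(0,0) = exp(-r*dt) * [p*0.168808 + (1-p)*0.028528] = 0.102876

Answer: Price = V(0,0) = 0.1029


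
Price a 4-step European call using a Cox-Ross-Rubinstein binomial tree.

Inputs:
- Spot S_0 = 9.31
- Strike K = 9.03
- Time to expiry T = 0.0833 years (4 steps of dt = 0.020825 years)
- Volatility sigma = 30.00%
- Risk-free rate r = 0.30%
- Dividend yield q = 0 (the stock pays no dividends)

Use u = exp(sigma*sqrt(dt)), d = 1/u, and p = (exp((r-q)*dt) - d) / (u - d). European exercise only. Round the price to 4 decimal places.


dt = T/N = 0.020825
u = exp(sigma*sqrt(dt)) = 1.044243; d = 1/u = 0.957631
p = (exp((r-q)*dt) - d) / (u - d) = 0.489900
Discount per step: exp(-r*dt) = 0.999938
Stock lattice S(k, i) with i counting down-moves:
  k=0: S(0,0) = 9.3100
  k=1: S(1,0) = 9.7219; S(1,1) = 8.9155
  k=2: S(2,0) = 10.1520; S(2,1) = 9.3100; S(2,2) = 8.5378
  k=3: S(3,0) = 10.6012; S(3,1) = 9.7219; S(3,2) = 8.9155; S(3,3) = 8.1761
  k=4: S(4,0) = 11.0702; S(4,1) = 10.1520; S(4,2) = 9.3100; S(4,3) = 8.5378; S(4,4) = 7.8297
Terminal payoffs V(N, i) = max(S_T - K, 0):
  V(4,0) = 2.040230; V(4,1) = 1.122036; V(4,2) = 0.280000; V(4,3) = 0.000000; V(4,4) = 0.000000
Backward induction: V(k, i) = exp(-r*dt) * [p * V(k+1, i) + (1-p) * V(k+1, i+1)].
  V(3,0) = exp(-r*dt) * [p*2.040230 + (1-p)*1.122036] = 1.571761
  V(3,1) = exp(-r*dt) * [p*1.122036 + (1-p)*0.280000] = 0.692470
  V(3,2) = exp(-r*dt) * [p*0.280000 + (1-p)*0.000000] = 0.137163
  V(3,3) = exp(-r*dt) * [p*0.000000 + (1-p)*0.000000] = 0.000000
  V(2,0) = exp(-r*dt) * [p*1.571761 + (1-p)*0.692470] = 1.123165
  V(2,1) = exp(-r*dt) * [p*0.692470 + (1-p)*0.137163] = 0.409183
  V(2,2) = exp(-r*dt) * [p*0.137163 + (1-p)*0.000000] = 0.067192
  V(1,0) = exp(-r*dt) * [p*1.123165 + (1-p)*0.409183] = 0.758915
  V(1,1) = exp(-r*dt) * [p*0.409183 + (1-p)*0.067192] = 0.234719
  V(0,0) = exp(-r*dt) * [p*0.758915 + (1-p)*0.234719] = 0.491492

Answer: Price = V(0,0) = 0.4915


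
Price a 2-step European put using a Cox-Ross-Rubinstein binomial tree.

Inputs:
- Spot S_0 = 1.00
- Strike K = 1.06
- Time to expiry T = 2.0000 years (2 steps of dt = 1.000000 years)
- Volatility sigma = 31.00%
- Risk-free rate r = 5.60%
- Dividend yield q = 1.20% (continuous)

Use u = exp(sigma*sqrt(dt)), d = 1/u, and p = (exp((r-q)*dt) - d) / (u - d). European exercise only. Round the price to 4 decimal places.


dt = T/N = 1.000000
u = exp(sigma*sqrt(dt)) = 1.363425; d = 1/u = 0.733447
p = (exp((r-q)*dt) - d) / (u - d) = 0.494518
Discount per step: exp(-r*dt) = 0.945539
Stock lattice S(k, i) with i counting down-moves:
  k=0: S(0,0) = 1.0000
  k=1: S(1,0) = 1.3634; S(1,1) = 0.7334
  k=2: S(2,0) = 1.8589; S(2,1) = 1.0000; S(2,2) = 0.5379
Terminal payoffs V(N, i) = max(K - S_T, 0):
  V(2,0) = 0.000000; V(2,1) = 0.060000; V(2,2) = 0.522056
Backward induction: V(k, i) = exp(-r*dt) * [p * V(k+1, i) + (1-p) * V(k+1, i+1)].
  V(1,0) = exp(-r*dt) * [p*0.000000 + (1-p)*0.060000] = 0.028677
  V(1,1) = exp(-r*dt) * [p*0.060000 + (1-p)*0.522056] = 0.277573
  V(0,0) = exp(-r*dt) * [p*0.028677 + (1-p)*0.277573] = 0.146076

Answer: Price = V(0,0) = 0.1461


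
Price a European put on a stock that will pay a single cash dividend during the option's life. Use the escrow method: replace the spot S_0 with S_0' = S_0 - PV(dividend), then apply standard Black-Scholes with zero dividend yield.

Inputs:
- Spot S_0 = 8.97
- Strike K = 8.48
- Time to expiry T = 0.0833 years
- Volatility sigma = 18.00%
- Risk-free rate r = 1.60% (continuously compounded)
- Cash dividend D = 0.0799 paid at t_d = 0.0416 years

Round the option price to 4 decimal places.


Answer: Price = 0.0424

Derivation:
PV(D) = D * exp(-r * t_d) = 0.0799 * 0.99933462 = 0.07984684
S_0' = S_0 - PV(D) = 8.9700 - 0.07984684 = 8.89015316
d1 = (ln(S_0'/K) + (r + sigma^2/2)*T) / (sigma*sqrt(T)) = 0.96082775
d2 = d1 - sigma*sqrt(T) = 0.90887662
exp(-rT) = 0.99866809
N(-d1) = 0.16831939; N(-d2) = 0.18170763
P = K * exp(-rT) * N(-d2) - S_0' * N(-d1) = 8.4800 * 0.99866809 * 0.18170763 - 8.89015316 * 0.16831939 = 0.0424


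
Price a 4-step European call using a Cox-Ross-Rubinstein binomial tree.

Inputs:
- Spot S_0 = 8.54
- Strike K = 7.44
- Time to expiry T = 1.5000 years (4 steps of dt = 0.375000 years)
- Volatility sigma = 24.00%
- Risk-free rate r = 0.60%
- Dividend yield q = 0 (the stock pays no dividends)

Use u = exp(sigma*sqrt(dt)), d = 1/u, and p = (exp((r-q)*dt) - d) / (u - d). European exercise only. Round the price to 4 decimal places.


dt = T/N = 0.375000
u = exp(sigma*sqrt(dt)) = 1.158319; d = 1/u = 0.863320
p = (exp((r-q)*dt) - d) / (u - d) = 0.470959
Discount per step: exp(-r*dt) = 0.997753
Stock lattice S(k, i) with i counting down-moves:
  k=0: S(0,0) = 8.5400
  k=1: S(1,0) = 9.8920; S(1,1) = 7.3728
  k=2: S(2,0) = 11.4581; S(2,1) = 8.5400; S(2,2) = 6.3651
  k=3: S(3,0) = 13.2722; S(3,1) = 9.8920; S(3,2) = 7.3728; S(3,3) = 5.4951
  k=4: S(4,0) = 15.3734; S(4,1) = 11.4581; S(4,2) = 8.5400; S(4,3) = 6.3651; S(4,4) = 4.7440
Terminal payoffs V(N, i) = max(S_T - K, 0):
  V(4,0) = 7.933397; V(4,1) = 4.018133; V(4,2) = 1.100000; V(4,3) = 0.000000; V(4,4) = 0.000000
Backward induction: V(k, i) = exp(-r*dt) * [p * V(k+1, i) + (1-p) * V(k+1, i+1)].
  V(3,0) = exp(-r*dt) * [p*7.933397 + (1-p)*4.018133] = 5.848889
  V(3,1) = exp(-r*dt) * [p*4.018133 + (1-p)*1.100000] = 2.468761
  V(3,2) = exp(-r*dt) * [p*1.100000 + (1-p)*0.000000] = 0.516891
  V(3,3) = exp(-r*dt) * [p*0.000000 + (1-p)*0.000000] = 0.000000
  V(2,0) = exp(-r*dt) * [p*5.848889 + (1-p)*2.468761] = 4.051538
  V(2,1) = exp(-r*dt) * [p*2.468761 + (1-p)*0.516891] = 1.432915
  V(2,2) = exp(-r*dt) * [p*0.516891 + (1-p)*0.000000] = 0.242888
  V(1,0) = exp(-r*dt) * [p*4.051538 + (1-p)*1.432915] = 2.660188
  V(1,1) = exp(-r*dt) * [p*1.432915 + (1-p)*0.242888] = 0.801537
  V(0,0) = exp(-r*dt) * [p*2.660188 + (1-p)*0.801537] = 1.673117

Answer: Price = V(0,0) = 1.6731


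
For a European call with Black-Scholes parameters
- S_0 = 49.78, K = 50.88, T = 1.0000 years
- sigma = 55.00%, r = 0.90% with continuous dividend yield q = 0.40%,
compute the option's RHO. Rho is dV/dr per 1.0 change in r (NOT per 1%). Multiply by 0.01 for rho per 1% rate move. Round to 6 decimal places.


Answer: Rho = 19.157953

Derivation:
d1 = 0.2443515962; d2 = -0.3056484038
phi(d1) = 0.3872083400; exp(-qT) = 0.9960079893; exp(-rT) = 0.9910403788
N(d2) = 0.3799361810
Rho = K*T*exp(-rT)*N(d2) = 50.8800 * 1.0000 * 0.9910403788 * 0.3799361810 = 19.157953


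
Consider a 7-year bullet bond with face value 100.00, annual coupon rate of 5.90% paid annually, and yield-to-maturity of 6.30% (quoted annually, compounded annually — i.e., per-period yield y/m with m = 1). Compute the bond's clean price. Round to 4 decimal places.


Coupon per period c = face * coupon_rate / m = 5.900000
Periods per year m = 1; per-period yield y/m = 0.063000
Number of cashflows N = 7
Cashflows (t years, CF_t, discount factor 1/(1+y/m)^(m*t), PV):
  t = 1.0000: CF_t = 5.900000, DF = 0.940734, PV = 5.550329
  t = 2.0000: CF_t = 5.900000, DF = 0.884980, PV = 5.221382
  t = 3.0000: CF_t = 5.900000, DF = 0.832531, PV = 4.911931
  t = 4.0000: CF_t = 5.900000, DF = 0.783190, PV = 4.620819
  t = 5.0000: CF_t = 5.900000, DF = 0.736773, PV = 4.346960
  t = 6.0000: CF_t = 5.900000, DF = 0.693107, PV = 4.089333
  t = 7.0000: CF_t = 105.900000, DF = 0.652029, PV = 69.049909
Price P = sum_t PV_t = 97.790663

Answer: Price = 97.7907


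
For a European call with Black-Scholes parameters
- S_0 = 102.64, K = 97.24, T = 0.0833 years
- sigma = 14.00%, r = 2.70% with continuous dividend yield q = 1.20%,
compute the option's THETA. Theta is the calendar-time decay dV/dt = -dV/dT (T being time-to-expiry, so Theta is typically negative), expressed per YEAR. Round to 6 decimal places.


d1 = 1.3886751127; d2 = 1.3482686776
phi(d1) = 0.1521105351; exp(-qT) = 0.9990008994; exp(-rT) = 0.9977534273
Theta = -S*exp(-qT)*phi(d1)*sigma/(2*sqrt(T)) - r*K*exp(-rT)*N(d2) + q*S*exp(-qT)*N(d1)
N(d1) = 0.9175342173; N(d2) = 0.9112140087; sqrt(T) = 0.2886173938
Term 1 = -102.6400 * 0.9990008994 * 0.1521105351 * 0.1400 / (2 * 0.2886173938) = -3.7828346288
Term 2 = -0.0270 * 97.2400 * 0.9977534273 * 0.9112140087 = -2.3869995131
Term 3 = 0.0120 * 102.6400 * 0.9990008994 * 0.9175342173 = 1.1289794526
Theta = -3.7828346288 + (-2.3869995131) + (1.1289794526) = -5.040855

Answer: Theta = -5.040855


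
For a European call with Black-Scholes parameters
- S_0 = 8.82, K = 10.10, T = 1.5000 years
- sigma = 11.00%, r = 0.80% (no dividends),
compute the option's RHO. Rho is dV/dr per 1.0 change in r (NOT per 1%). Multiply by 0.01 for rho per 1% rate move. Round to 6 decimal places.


Answer: Rho = 2.432768

Derivation:
d1 = -0.8494426175; d2 = -0.9841645534
phi(d1) = 0.2781165765; exp(-qT) = 1.0000000000; exp(-rT) = 0.9880717129
N(d2) = 0.1625173056
Rho = K*T*exp(-rT)*N(d2) = 10.1000 * 1.5000 * 0.9880717129 * 0.1625173056 = 2.432768


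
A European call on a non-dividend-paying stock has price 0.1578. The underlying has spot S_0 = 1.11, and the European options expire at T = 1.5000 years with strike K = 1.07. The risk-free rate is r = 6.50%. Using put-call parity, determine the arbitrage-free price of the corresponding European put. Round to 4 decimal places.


Answer: Put price = 0.0184

Derivation:
Put-call parity: C - P = S_0 * exp(-qT) - K * exp(-rT).
S_0 * exp(-qT) = 1.1100 * 1.00000000 = 1.11000000
K * exp(-rT) = 1.0700 * 0.90710234 = 0.97059951
P = C - S*exp(-qT) + K*exp(-rT)
P = 0.1578 - 1.11000000 + 0.97059951 = 0.0184


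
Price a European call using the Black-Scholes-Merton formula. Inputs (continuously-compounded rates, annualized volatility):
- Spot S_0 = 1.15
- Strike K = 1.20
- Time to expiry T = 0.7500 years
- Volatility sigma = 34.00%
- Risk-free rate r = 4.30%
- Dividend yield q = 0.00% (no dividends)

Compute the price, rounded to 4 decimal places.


Answer: Price = 0.1294

Derivation:
d1 = (ln(S/K) + (r - q + 0.5*sigma^2) * T) / (sigma * sqrt(T)) = 0.11221103
d2 = d1 - sigma * sqrt(T) = -0.18223760
exp(-rT) = 0.96826449; exp(-qT) = 1.00000000
C = S_0 * exp(-qT) * N(d1) - K * exp(-rT) * N(d2)
N(d1) = 0.54467196; N(d2) = 0.42769813
C = 1.1500 * 1.00000000 * 0.54467196 - 1.2000 * 0.96826449 * 0.42769813 = 0.1294


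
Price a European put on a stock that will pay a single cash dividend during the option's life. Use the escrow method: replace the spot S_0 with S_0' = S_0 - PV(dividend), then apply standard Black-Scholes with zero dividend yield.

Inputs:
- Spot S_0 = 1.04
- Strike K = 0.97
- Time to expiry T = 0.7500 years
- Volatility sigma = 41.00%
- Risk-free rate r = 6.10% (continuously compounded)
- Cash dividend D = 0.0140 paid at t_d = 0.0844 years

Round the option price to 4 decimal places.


PV(D) = D * exp(-r * t_d) = 0.0140 * 0.99486483 = 0.01392811
S_0' = S_0 - PV(D) = 1.0400 - 0.01392811 = 1.02607189
d1 = (ln(S_0'/K) + (r + sigma^2/2)*T) / (sigma*sqrt(T)) = 0.46465297
d2 = d1 - sigma*sqrt(T) = 0.10958255
exp(-rT) = 0.95528075
N(-d1) = 0.32109000; N(-d2) = 0.45637022
P = K * exp(-rT) * N(-d2) - S_0' * N(-d1) = 0.9700 * 0.95528075 * 0.45637022 - 1.02607189 * 0.32109000 = 0.0934

Answer: Price = 0.0934


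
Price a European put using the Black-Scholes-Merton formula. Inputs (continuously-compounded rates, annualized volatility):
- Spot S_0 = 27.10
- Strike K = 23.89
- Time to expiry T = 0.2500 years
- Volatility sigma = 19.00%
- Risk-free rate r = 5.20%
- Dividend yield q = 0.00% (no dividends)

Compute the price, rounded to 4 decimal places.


d1 = (ln(S/K) + (r - q + 0.5*sigma^2) * T) / (sigma * sqrt(T)) = 1.51143438
d2 = d1 - sigma * sqrt(T) = 1.41643438
exp(-rT) = 0.98708414; exp(-qT) = 1.00000000
P = K * exp(-rT) * N(-d2) - S_0 * exp(-qT) * N(-d1)
N(-d1) = 0.06533891; N(-d2) = 0.07832418
P = 23.8900 * 0.98708414 * 0.07832418 - 27.1000 * 1.00000000 * 0.06533891 = 0.0763

Answer: Price = 0.0763


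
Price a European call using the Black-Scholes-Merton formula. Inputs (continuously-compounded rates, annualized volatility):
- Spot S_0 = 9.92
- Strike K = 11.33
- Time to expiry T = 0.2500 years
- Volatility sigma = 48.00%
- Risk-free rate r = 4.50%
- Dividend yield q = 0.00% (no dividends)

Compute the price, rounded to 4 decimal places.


d1 = (ln(S/K) + (r - q + 0.5*sigma^2) * T) / (sigma * sqrt(T)) = -0.38687981
d2 = d1 - sigma * sqrt(T) = -0.62687981
exp(-rT) = 0.98881304; exp(-qT) = 1.00000000
C = S_0 * exp(-qT) * N(d1) - K * exp(-rT) * N(d2)
N(d1) = 0.34942260; N(d2) = 0.26536901
C = 9.9200 * 1.00000000 * 0.34942260 - 11.3300 * 0.98881304 * 0.26536901 = 0.4933

Answer: Price = 0.4933


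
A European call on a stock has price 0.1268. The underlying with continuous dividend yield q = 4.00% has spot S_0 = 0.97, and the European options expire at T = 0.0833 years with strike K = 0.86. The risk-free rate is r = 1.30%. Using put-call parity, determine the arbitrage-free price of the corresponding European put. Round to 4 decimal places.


Answer: Put price = 0.0191

Derivation:
Put-call parity: C - P = S_0 * exp(-qT) - K * exp(-rT).
S_0 * exp(-qT) = 0.9700 * 0.99667354 = 0.96677334
K * exp(-rT) = 0.8600 * 0.99891769 = 0.85906921
P = C - S*exp(-qT) + K*exp(-rT)
P = 0.1268 - 0.96677334 + 0.85906921 = 0.0191


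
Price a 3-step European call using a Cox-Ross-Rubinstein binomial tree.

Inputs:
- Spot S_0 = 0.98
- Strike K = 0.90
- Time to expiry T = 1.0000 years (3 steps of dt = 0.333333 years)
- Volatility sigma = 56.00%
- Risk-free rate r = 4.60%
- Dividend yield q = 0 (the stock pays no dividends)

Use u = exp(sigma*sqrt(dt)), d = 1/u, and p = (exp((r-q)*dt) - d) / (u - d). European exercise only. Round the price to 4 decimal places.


Answer: Price = V(0,0) = 0.2826

Derivation:
dt = T/N = 0.333333
u = exp(sigma*sqrt(dt)) = 1.381702; d = 1/u = 0.723745
p = (exp((r-q)*dt) - d) / (u - d) = 0.443352
Discount per step: exp(-r*dt) = 0.984784
Stock lattice S(k, i) with i counting down-moves:
  k=0: S(0,0) = 0.9800
  k=1: S(1,0) = 1.3541; S(1,1) = 0.7093
  k=2: S(2,0) = 1.8709; S(2,1) = 0.9800; S(2,2) = 0.5133
  k=3: S(3,0) = 2.5851; S(3,1) = 1.3541; S(3,2) = 0.7093; S(3,3) = 0.3715
Terminal payoffs V(N, i) = max(S_T - K, 0):
  V(3,0) = 1.685052; V(3,1) = 0.454068; V(3,2) = 0.000000; V(3,3) = 0.000000
Backward induction: V(k, i) = exp(-r*dt) * [p * V(k+1, i) + (1-p) * V(k+1, i+1)].
  V(2,0) = exp(-r*dt) * [p*1.685052 + (1-p)*0.454068] = 0.984613
  V(2,1) = exp(-r*dt) * [p*0.454068 + (1-p)*0.000000] = 0.198249
  V(2,2) = exp(-r*dt) * [p*0.000000 + (1-p)*0.000000] = 0.000000
  V(1,0) = exp(-r*dt) * [p*0.984613 + (1-p)*0.198249] = 0.538563
  V(1,1) = exp(-r*dt) * [p*0.198249 + (1-p)*0.000000] = 0.086556
  V(0,0) = exp(-r*dt) * [p*0.538563 + (1-p)*0.086556] = 0.282588


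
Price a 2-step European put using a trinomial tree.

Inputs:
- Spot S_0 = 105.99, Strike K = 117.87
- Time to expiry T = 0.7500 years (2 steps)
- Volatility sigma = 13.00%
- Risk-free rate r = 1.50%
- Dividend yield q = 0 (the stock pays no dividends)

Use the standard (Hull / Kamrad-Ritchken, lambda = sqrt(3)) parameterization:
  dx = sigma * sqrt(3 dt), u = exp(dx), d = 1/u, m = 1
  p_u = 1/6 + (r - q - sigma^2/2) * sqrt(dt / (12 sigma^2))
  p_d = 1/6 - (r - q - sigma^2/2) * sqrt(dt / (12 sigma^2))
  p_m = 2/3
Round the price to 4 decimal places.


Answer: Price = V(0,0) = 12.1031

Derivation:
dt = T/N = 0.375000; dx = sigma*sqrt(3*dt) = 0.137886
u = exp(dx) = 1.147844; d = 1/u = 0.871198
p_u = 0.175573, p_m = 0.666667, p_d = 0.157760
Discount per step: exp(-r*dt) = 0.994391
Stock lattice S(k, j) with j the centered position index:
  k=0: S(0,+0) = 105.9900
  k=1: S(1,-1) = 92.3383; S(1,+0) = 105.9900; S(1,+1) = 121.6600
  k=2: S(2,-2) = 80.4450; S(2,-1) = 92.3383; S(2,+0) = 105.9900; S(2,+1) = 121.6600; S(2,+2) = 139.6468
Terminal payoffs V(N, j) = max(K - S_T, 0):
  V(2,-2) = 37.425050; V(2,-1) = 25.531707; V(2,+0) = 11.880000; V(2,+1) = 0.000000; V(2,+2) = 0.000000
Backward induction: V(k, j) = exp(-r*dt) * [p_u * V(k+1, j+1) + p_m * V(k+1, j) + p_d * V(k+1, j-1)]
  V(1,-1) = exp(-r*dt) * [p_u*11.880000 + p_m*25.531707 + p_d*37.425050] = 24.870829
  V(1,+0) = exp(-r*dt) * [p_u*0.000000 + p_m*11.880000 + p_d*25.531707] = 11.880860
  V(1,+1) = exp(-r*dt) * [p_u*0.000000 + p_m*0.000000 + p_d*11.880000] = 1.863674
  V(0,+0) = exp(-r*dt) * [p_u*1.863674 + p_m*11.880860 + p_d*24.870829] = 12.103131


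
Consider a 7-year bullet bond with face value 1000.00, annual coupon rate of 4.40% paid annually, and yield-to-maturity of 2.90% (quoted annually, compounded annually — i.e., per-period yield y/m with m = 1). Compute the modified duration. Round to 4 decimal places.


Answer: Modified duration = 6.0413

Derivation:
Coupon per period c = face * coupon_rate / m = 44.000000
Periods per year m = 1; per-period yield y/m = 0.029000
Number of cashflows N = 7
Cashflows (t years, CF_t, discount factor 1/(1+y/m)^(m*t), PV):
  t = 1.0000: CF_t = 44.000000, DF = 0.971817, PV = 42.759961
  t = 2.0000: CF_t = 44.000000, DF = 0.944429, PV = 41.554870
  t = 3.0000: CF_t = 44.000000, DF = 0.917812, PV = 40.383741
  t = 4.0000: CF_t = 44.000000, DF = 0.891946, PV = 39.245618
  t = 5.0000: CF_t = 44.000000, DF = 0.866808, PV = 38.139571
  t = 6.0000: CF_t = 44.000000, DF = 0.842379, PV = 37.064695
  t = 7.0000: CF_t = 1044.000000, DF = 0.818639, PV = 854.659010
Price P = sum_t PV_t = 1093.807466
First compute Macaulay numerator sum_t t * PV_t:
  t * PV_t at t = 1.0000: 42.759961
  t * PV_t at t = 2.0000: 83.109740
  t * PV_t at t = 3.0000: 121.151224
  t * PV_t at t = 4.0000: 156.982474
  t * PV_t at t = 5.0000: 190.697855
  t * PV_t at t = 6.0000: 222.388169
  t * PV_t at t = 7.0000: 5982.613069
Macaulay duration D = 6799.702491 / 1093.807466 = 6.216544
Modified duration = D / (1 + y/m) = 6.216544 / (1 + 0.029000) = 6.041345


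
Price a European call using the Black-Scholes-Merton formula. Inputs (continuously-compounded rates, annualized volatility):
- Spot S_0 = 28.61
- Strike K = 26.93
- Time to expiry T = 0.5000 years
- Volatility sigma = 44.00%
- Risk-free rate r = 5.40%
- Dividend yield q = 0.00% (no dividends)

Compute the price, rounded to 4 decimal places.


Answer: Price = 4.7194

Derivation:
d1 = (ln(S/K) + (r - q + 0.5*sigma^2) * T) / (sigma * sqrt(T)) = 0.43684864
d2 = d1 - sigma * sqrt(T) = 0.12572166
exp(-rT) = 0.97336124; exp(-qT) = 1.00000000
C = S_0 * exp(-qT) * N(d1) - K * exp(-rT) * N(d2)
N(d1) = 0.66888944; N(d2) = 0.55002387
C = 28.6100 * 1.00000000 * 0.66888944 - 26.9300 * 0.97336124 * 0.55002387 = 4.7194


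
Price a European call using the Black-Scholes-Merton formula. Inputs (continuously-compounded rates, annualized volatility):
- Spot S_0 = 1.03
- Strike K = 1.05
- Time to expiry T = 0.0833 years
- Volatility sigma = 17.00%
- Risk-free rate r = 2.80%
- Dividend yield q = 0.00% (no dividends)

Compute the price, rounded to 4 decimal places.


Answer: Price = 0.0127

Derivation:
d1 = (ln(S/K) + (r - q + 0.5*sigma^2) * T) / (sigma * sqrt(T)) = -0.31988771
d2 = d1 - sigma * sqrt(T) = -0.36895267
exp(-rT) = 0.99767032; exp(-qT) = 1.00000000
C = S_0 * exp(-qT) * N(d1) - K * exp(-rT) * N(d2)
N(d1) = 0.37452673; N(d2) = 0.35608150
C = 1.0300 * 1.00000000 * 0.37452673 - 1.0500 * 0.99767032 * 0.35608150 = 0.0127


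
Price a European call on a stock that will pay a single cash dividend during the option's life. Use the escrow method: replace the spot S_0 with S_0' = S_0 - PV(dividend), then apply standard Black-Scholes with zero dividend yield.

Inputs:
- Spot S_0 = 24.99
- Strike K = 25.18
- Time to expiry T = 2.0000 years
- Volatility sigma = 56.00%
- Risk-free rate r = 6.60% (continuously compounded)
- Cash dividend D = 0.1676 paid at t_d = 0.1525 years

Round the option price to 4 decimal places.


PV(D) = D * exp(-r * t_d) = 0.1676 * 0.98998548 = 0.16592157
S_0' = S_0 - PV(D) = 24.9900 - 0.16592157 = 24.82407843
d1 = (ln(S_0'/K) + (r + sigma^2/2)*T) / (sigma*sqrt(T)) = 0.54467938
d2 = d1 - sigma*sqrt(T) = -0.24728022
exp(-rT) = 0.87634100
N(d1) = 0.70701297; N(d2) = 0.40234568
C = S_0' * N(d1) - K * exp(-rT) * N(d2) = 24.82407843 * 0.70701297 - 25.1800 * 0.87634100 * 0.40234568 = 8.6727

Answer: Price = 8.6727


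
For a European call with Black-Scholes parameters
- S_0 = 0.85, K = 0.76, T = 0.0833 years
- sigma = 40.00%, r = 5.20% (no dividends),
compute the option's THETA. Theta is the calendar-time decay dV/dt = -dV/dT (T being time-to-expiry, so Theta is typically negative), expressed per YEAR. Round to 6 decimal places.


d1 = 1.0646752314; d2 = 0.9492282738
phi(d1) = 0.2263426659; exp(-qT) = 1.0000000000; exp(-rT) = 0.9956777678
Theta = -S*exp(-qT)*phi(d1)*sigma/(2*sqrt(T)) - r*K*exp(-rT)*N(d2) + q*S*exp(-qT)*N(d1)
N(d1) = 0.8564885388; N(d2) = 0.8287477378; sqrt(T) = 0.2886173938
Term 1 = -0.8500 * 1.0000000000 * 0.2263426659 * 0.4000 / (2 * 0.2886173938) = -0.1333192456
Term 2 = -0.0520 * 0.7600 * 0.9956777678 * 0.8287477378 = -0.0326105484
Term 3 = 0 (no dividend yield, q = 0)
Theta = -0.1333192456 + (-0.0326105484) + (0.0000000000) = -0.165930

Answer: Theta = -0.165930


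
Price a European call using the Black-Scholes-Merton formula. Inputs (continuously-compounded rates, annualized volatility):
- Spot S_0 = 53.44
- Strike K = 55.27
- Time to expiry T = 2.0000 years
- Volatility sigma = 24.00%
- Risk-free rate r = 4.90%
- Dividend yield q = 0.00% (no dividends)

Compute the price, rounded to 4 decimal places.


d1 = (ln(S/K) + (r - q + 0.5*sigma^2) * T) / (sigma * sqrt(T)) = 0.35923754
d2 = d1 - sigma * sqrt(T) = 0.01982628
exp(-rT) = 0.90664890; exp(-qT) = 1.00000000
C = S_0 * exp(-qT) * N(d1) - K * exp(-rT) * N(d2)
N(d1) = 0.64029130; N(d2) = 0.50790902
C = 53.4400 * 1.00000000 * 0.64029130 - 55.2700 * 0.90664890 * 0.50790902 = 8.7656

Answer: Price = 8.7656


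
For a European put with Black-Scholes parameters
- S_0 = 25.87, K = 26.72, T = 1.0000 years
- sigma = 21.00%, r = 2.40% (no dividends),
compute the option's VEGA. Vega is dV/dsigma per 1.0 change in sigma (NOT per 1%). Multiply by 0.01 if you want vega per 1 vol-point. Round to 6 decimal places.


Answer: Vega = 10.298628

Derivation:
d1 = 0.0653411787; d2 = -0.1446588213
phi(d1) = 0.3980915528; exp(-qT) = 1.0000000000; exp(-rT) = 0.9762857098
Vega = S * exp(-qT) * phi(d1) * sqrt(T) = 25.8700 * 1.0000000000 * 0.3980915528 * 1.0000000000 = 10.298628


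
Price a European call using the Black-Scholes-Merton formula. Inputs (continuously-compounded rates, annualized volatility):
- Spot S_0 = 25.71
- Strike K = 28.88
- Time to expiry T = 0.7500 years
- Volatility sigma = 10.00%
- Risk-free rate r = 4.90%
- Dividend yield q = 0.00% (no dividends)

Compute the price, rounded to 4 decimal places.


d1 = (ln(S/K) + (r - q + 0.5*sigma^2) * T) / (sigma * sqrt(T)) = -0.87490843
d2 = d1 - sigma * sqrt(T) = -0.96151097
exp(-rT) = 0.96391708; exp(-qT) = 1.00000000
C = S_0 * exp(-qT) * N(d1) - K * exp(-rT) * N(d2)
N(d1) = 0.19081187; N(d2) = 0.16814766
C = 25.7100 * 1.00000000 * 0.19081187 - 28.8800 * 0.96391708 * 0.16814766 = 0.2249

Answer: Price = 0.2249


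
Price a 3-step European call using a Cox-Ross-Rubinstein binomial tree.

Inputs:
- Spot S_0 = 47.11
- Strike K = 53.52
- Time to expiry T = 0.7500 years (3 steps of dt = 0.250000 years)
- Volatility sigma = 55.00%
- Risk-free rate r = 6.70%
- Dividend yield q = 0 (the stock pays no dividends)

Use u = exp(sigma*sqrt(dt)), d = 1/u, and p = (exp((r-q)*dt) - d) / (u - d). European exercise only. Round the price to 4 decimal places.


dt = T/N = 0.250000
u = exp(sigma*sqrt(dt)) = 1.316531; d = 1/u = 0.759572
p = (exp((r-q)*dt) - d) / (u - d) = 0.462007
Discount per step: exp(-r*dt) = 0.983390
Stock lattice S(k, i) with i counting down-moves:
  k=0: S(0,0) = 47.1100
  k=1: S(1,0) = 62.0218; S(1,1) = 35.7834
  k=2: S(2,0) = 81.6535; S(2,1) = 47.1100; S(2,2) = 27.1801
  k=3: S(3,0) = 107.4994; S(3,1) = 62.0218; S(3,2) = 35.7834; S(3,3) = 20.6453
Terminal payoffs V(N, i) = max(S_T - K, 0):
  V(3,0) = 53.979403; V(3,1) = 8.501760; V(3,2) = 0.000000; V(3,3) = 0.000000
Backward induction: V(k, i) = exp(-r*dt) * [p * V(k+1, i) + (1-p) * V(k+1, i+1)].
  V(2,0) = exp(-r*dt) * [p*53.979403 + (1-p)*8.501760] = 29.022544
  V(2,1) = exp(-r*dt) * [p*8.501760 + (1-p)*0.000000] = 3.862632
  V(2,2) = exp(-r*dt) * [p*0.000000 + (1-p)*0.000000] = 0.000000
  V(1,0) = exp(-r*dt) * [p*29.022544 + (1-p)*3.862632] = 15.229454
  V(1,1) = exp(-r*dt) * [p*3.862632 + (1-p)*0.000000] = 1.754922
  V(0,0) = exp(-r*dt) * [p*15.229454 + (1-p)*1.754922] = 7.847699

Answer: Price = V(0,0) = 7.8477
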